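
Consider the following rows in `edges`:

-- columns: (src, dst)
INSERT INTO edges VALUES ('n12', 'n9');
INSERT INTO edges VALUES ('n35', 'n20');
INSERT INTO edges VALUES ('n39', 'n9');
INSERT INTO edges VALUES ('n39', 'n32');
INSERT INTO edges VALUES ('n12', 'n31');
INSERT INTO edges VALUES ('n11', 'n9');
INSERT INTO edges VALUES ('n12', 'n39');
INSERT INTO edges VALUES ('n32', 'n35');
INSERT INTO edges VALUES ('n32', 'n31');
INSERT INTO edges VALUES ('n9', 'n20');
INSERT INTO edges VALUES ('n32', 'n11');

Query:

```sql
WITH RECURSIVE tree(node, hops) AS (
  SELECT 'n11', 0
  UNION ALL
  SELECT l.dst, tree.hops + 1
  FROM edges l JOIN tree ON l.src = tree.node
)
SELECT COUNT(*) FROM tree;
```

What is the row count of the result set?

3

Base: (n11, hops=0).
Iteration 1: edges from {n11} -> (n9, hops=1).
Iteration 2: edges from {n9} -> (n20, hops=2).
Iteration 3: no outgoing edges from {n20}; recursion stops.
Total rows emitted: 3.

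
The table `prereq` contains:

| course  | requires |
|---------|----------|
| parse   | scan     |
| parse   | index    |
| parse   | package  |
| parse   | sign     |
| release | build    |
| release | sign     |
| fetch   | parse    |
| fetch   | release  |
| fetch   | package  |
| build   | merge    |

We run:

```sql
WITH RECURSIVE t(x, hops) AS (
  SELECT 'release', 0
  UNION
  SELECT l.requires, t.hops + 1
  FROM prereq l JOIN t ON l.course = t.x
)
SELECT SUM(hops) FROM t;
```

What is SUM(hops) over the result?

4

Base: (release, hops=0).
Iteration 1: edges from {release} -> (build, hops=1), (sign, hops=1).
Iteration 2: edges from {build,sign} -> (merge, hops=2).
Iteration 3: no outgoing edges from {merge}; recursion stops.
SUM(hops) = 0 + 1 + 1 + 2 = 4.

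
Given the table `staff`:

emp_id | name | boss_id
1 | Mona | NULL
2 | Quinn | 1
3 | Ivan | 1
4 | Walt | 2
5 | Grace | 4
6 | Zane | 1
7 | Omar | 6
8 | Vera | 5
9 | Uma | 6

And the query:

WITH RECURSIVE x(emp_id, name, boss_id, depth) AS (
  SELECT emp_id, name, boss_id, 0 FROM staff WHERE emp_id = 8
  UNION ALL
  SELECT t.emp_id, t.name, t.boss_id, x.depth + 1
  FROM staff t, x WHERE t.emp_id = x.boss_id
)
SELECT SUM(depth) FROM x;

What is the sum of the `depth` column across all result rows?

Base: emp_id=8 (Vera), boss_id=5, depth 0.
Iteration 1: join on emp_id=5 -> Grace (id 5, boss_id=4, depth 1).
Iteration 2: join on emp_id=4 -> Walt (id 4, boss_id=2, depth 2).
Iteration 3: join on emp_id=2 -> Quinn (id 2, boss_id=1, depth 3).
Iteration 4: join on emp_id=1 -> Mona (id 1, boss_id=NULL, depth 4).
Iteration 5: boss_id is NULL; no match; recursion stops.
SUM(depth) = 0 + 1 + 2 + 3 + 4 = 10.

10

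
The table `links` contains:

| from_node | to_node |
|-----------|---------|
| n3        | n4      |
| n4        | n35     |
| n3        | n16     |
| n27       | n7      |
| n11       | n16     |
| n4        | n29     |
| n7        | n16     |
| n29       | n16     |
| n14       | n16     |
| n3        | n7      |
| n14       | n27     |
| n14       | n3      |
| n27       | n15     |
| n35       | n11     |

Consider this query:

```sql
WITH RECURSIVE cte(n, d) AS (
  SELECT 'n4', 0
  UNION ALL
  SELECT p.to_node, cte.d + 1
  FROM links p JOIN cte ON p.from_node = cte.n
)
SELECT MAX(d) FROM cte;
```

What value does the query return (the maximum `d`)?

Base: (n4, d=0).
Iteration 1: edges from {n4} -> (n29, d=1), (n35, d=1).
Iteration 2: edges from {n29,n35} -> (n11, d=2), (n16, d=2).
Iteration 3: edges from {n11,n16} -> (n16, d=3).
Iteration 4: no outgoing edges from {n16}; recursion stops.
d values: 0, 1, 1, 2, 2, 3; the maximum is 3.

3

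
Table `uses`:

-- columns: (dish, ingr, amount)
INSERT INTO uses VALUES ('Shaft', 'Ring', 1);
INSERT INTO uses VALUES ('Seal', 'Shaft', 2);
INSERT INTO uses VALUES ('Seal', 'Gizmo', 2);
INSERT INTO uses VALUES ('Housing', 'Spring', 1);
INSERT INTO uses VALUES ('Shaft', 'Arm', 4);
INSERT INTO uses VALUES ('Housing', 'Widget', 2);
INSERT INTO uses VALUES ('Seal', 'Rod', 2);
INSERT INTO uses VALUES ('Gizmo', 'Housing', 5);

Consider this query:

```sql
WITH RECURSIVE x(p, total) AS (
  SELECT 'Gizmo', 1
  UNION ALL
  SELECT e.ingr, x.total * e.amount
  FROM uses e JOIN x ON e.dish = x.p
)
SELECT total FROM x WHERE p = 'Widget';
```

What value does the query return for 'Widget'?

10

Base: (Gizmo, total=1).
Iteration 1: components of {Gizmo} -> Housing = 1*5 = 5.
Iteration 2: components of {Housing} -> Spring = 5*1 = 5, Widget = 5*2 = 10.
Iteration 3: no further components; recursion stops.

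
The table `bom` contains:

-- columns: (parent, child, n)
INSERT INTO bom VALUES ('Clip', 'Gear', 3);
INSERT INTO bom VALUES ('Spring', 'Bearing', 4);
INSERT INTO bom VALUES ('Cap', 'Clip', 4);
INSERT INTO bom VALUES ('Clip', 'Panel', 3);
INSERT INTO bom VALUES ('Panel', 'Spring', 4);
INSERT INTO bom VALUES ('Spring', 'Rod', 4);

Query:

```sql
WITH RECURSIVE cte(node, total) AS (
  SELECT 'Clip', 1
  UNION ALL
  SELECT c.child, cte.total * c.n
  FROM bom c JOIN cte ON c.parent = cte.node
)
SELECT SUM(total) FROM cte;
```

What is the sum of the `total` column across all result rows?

Base: (Clip, total=1).
Iteration 1: components of {Clip} -> Gear = 1*3 = 3, Panel = 1*3 = 3.
Iteration 2: components of {Gear,Panel} -> Spring = 3*4 = 12.
Iteration 3: components of {Spring} -> Bearing = 12*4 = 48, Rod = 12*4 = 48.
Iteration 4: no further components; recursion stops.
SUM(total) = 1 + 3 + 3 + 12 + 48 + 48 = 115.

115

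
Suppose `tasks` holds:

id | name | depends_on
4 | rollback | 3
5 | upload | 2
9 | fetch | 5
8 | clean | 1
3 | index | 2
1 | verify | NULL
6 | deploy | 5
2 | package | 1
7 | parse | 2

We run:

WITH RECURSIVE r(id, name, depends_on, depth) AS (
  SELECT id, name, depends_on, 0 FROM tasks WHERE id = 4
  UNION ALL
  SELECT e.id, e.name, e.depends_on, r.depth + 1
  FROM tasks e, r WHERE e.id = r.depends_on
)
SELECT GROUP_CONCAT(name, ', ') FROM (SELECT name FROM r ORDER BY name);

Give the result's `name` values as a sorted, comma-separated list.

index, package, rollback, verify

Base: id=4 (rollback), depends_on=3, depth 0.
Iteration 1: join on id=3 -> index (id 3, depends_on=2, depth 1).
Iteration 2: join on id=2 -> package (id 2, depends_on=1, depth 2).
Iteration 3: join on id=1 -> verify (id 1, depends_on=NULL, depth 3).
Iteration 4: depends_on is NULL; no match; recursion stops.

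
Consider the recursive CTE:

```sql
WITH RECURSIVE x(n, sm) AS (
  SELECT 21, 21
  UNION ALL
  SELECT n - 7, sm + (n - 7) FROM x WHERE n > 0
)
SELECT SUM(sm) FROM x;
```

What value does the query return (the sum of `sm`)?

140

Base: n=21, sm=21.
Iteration 1: 21 > 0 holds -> n = 21 - 7 = 14, sm = 21 + 14 = 35.
Iteration 2: 14 > 0 holds -> n = 14 - 7 = 7, sm = 35 + 7 = 42.
Iteration 3: 7 > 0 holds -> n = 7 - 7 = 0, sm = 42 + 0 = 42.
Iteration 4: 0 > 0 fails; recursion stops.
SUM(sm) = 21 + 35 + 42 + 42 = 140.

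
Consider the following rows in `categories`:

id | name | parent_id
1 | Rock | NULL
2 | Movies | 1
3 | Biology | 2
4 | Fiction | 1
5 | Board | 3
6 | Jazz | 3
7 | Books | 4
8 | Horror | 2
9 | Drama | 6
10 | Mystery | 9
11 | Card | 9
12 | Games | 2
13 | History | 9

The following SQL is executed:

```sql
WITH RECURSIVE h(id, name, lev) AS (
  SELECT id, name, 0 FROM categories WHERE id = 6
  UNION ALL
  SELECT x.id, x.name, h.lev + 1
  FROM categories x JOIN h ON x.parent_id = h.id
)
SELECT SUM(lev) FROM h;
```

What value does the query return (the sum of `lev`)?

Base: id=6 (Jazz) at lev 0.
Iteration 1: rows with parent_id in {6} -> Drama (id 9, lev 1).
Iteration 2: rows with parent_id in {9} -> Mystery (id 10, lev 2), Card (id 11, lev 2), History (id 13, lev 2).
Iteration 3: no rows with parent_id in {10,11,13}; recursion stops.
SUM(lev) = 0 + 1 + 2 + 2 + 2 = 7.

7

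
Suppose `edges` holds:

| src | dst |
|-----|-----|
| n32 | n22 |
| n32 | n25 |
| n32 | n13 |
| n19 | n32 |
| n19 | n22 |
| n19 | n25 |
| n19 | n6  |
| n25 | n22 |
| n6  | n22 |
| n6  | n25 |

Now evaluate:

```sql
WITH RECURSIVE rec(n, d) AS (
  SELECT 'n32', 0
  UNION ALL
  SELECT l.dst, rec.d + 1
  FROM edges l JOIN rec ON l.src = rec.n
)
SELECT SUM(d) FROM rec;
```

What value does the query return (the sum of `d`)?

Base: (n32, d=0).
Iteration 1: edges from {n32} -> (n13, d=1), (n22, d=1), (n25, d=1).
Iteration 2: edges from {n13,n22,n25} -> (n22, d=2).
Iteration 3: no outgoing edges from {n22}; recursion stops.
SUM(d) = 0 + 1 + 1 + 1 + 2 = 5.

5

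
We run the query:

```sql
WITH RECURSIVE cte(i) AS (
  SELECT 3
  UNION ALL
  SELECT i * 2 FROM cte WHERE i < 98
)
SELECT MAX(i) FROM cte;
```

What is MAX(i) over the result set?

192

Base: i=3.
Iteration 1: 3 < 98 holds -> i = 3 * 2 = 6.
Iteration 2: 6 < 98 holds -> i = 6 * 2 = 12.
Iteration 3: 12 < 98 holds -> i = 12 * 2 = 24.
Iteration 4: 24 < 98 holds -> i = 24 * 2 = 48.
Iteration 5: 48 < 98 holds -> i = 48 * 2 = 96.
Iteration 6: 96 < 98 holds -> i = 96 * 2 = 192.
Iteration 7: 192 < 98 fails; recursion stops.
i values: 3, 6, 12, 24, 48, 96, 192; the maximum is 192.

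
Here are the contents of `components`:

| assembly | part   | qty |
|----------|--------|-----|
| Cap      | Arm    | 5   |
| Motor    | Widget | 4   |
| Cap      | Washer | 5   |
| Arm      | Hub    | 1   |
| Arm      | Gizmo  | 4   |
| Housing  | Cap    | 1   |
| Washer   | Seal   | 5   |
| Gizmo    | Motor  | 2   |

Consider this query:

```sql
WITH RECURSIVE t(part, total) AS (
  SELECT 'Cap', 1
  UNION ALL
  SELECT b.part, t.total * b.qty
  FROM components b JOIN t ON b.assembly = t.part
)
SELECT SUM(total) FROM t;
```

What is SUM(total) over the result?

261

Base: (Cap, total=1).
Iteration 1: components of {Cap} -> Arm = 1*5 = 5, Washer = 1*5 = 5.
Iteration 2: components of {Arm,Washer} -> Gizmo = 5*4 = 20, Hub = 5*1 = 5, Seal = 5*5 = 25.
Iteration 3: components of {Gizmo,Hub,Seal} -> Motor = 20*2 = 40.
Iteration 4: components of {Motor} -> Widget = 40*4 = 160.
Iteration 5: no further components; recursion stops.
SUM(total) = 1 + 5 + 5 + 25 + 20 + 5 + 40 + 160 = 261.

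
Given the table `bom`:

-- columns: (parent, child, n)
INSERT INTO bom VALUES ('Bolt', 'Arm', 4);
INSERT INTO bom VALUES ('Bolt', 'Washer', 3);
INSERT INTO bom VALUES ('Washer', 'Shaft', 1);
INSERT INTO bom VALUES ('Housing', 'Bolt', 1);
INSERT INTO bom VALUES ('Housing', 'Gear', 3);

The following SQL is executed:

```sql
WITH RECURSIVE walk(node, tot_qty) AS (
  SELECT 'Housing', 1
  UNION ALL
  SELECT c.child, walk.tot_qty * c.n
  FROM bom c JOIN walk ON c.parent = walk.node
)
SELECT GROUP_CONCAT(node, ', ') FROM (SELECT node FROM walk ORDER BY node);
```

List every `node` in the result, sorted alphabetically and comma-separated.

Base: (Housing, tot_qty=1).
Iteration 1: components of {Housing} -> Bolt = 1*1 = 1, Gear = 1*3 = 3.
Iteration 2: components of {Bolt,Gear} -> Arm = 1*4 = 4, Washer = 1*3 = 3.
Iteration 3: components of {Arm,Washer} -> Shaft = 3*1 = 3.
Iteration 4: no further components; recursion stops.

Arm, Bolt, Gear, Housing, Shaft, Washer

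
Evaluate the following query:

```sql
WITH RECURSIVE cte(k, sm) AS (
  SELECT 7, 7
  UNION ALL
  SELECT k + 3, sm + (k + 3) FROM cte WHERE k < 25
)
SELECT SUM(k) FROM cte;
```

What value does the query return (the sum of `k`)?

112

Base: k=7, sm=7.
Iteration 1: 7 < 25 holds -> k = 7 + 3 = 10, sm = 7 + 10 = 17.
Iteration 2: 10 < 25 holds -> k = 10 + 3 = 13, sm = 17 + 13 = 30.
Iteration 3: 13 < 25 holds -> k = 13 + 3 = 16, sm = 30 + 16 = 46.
Iteration 4: 16 < 25 holds -> k = 16 + 3 = 19, sm = 46 + 19 = 65.
Iteration 5: 19 < 25 holds -> k = 19 + 3 = 22, sm = 65 + 22 = 87.
Iteration 6: 22 < 25 holds -> k = 22 + 3 = 25, sm = 87 + 25 = 112.
Iteration 7: 25 < 25 fails; recursion stops.
SUM(k) = 7 + 10 + 13 + 16 + 19 + 22 + 25 = 112.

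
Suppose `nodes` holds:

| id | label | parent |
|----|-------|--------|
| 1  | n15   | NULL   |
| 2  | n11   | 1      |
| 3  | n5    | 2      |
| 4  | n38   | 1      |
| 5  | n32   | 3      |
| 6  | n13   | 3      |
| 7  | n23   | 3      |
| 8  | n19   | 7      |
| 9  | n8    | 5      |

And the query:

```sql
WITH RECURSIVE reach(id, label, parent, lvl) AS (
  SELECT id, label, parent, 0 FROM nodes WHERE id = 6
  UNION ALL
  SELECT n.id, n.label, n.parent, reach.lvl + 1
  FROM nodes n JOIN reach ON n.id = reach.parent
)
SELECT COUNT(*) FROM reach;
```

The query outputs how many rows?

4

Base: id=6 (n13), parent=3, lvl 0.
Iteration 1: join on id=3 -> n5 (id 3, parent=2, lvl 1).
Iteration 2: join on id=2 -> n11 (id 2, parent=1, lvl 2).
Iteration 3: join on id=1 -> n15 (id 1, parent=NULL, lvl 3).
Iteration 4: parent is NULL; no match; recursion stops.
Total rows emitted: 4.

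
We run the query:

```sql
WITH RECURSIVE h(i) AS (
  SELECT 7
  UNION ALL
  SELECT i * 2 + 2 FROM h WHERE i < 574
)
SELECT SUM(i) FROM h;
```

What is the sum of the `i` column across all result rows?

1129

Base: i=7.
Iteration 1: 7 < 574 holds -> i = 7 * 2 + 2 = 16.
Iteration 2: 16 < 574 holds -> i = 16 * 2 + 2 = 34.
Iteration 3: 34 < 574 holds -> i = 34 * 2 + 2 = 70.
Iteration 4: 70 < 574 holds -> i = 70 * 2 + 2 = 142.
Iteration 5: 142 < 574 holds -> i = 142 * 2 + 2 = 286.
Iteration 6: 286 < 574 holds -> i = 286 * 2 + 2 = 574.
Iteration 7: 574 < 574 fails; recursion stops.
SUM(i) = 7 + 16 + 34 + 70 + 142 + 286 + 574 = 1129.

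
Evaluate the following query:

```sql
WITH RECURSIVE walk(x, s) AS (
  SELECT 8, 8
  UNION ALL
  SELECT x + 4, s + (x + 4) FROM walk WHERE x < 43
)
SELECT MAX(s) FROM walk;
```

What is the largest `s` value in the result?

260

Base: x=8, s=8.
Iteration 1: 8 < 43 holds -> x = 8 + 4 = 12, s = 8 + 12 = 20.
Iteration 2: 12 < 43 holds -> x = 12 + 4 = 16, s = 20 + 16 = 36.
Iteration 3: 16 < 43 holds -> x = 16 + 4 = 20, s = 36 + 20 = 56.
Iteration 4: 20 < 43 holds -> x = 20 + 4 = 24, s = 56 + 24 = 80.
Iteration 5: 24 < 43 holds -> x = 24 + 4 = 28, s = 80 + 28 = 108.
Iteration 6: 28 < 43 holds -> x = 28 + 4 = 32, s = 108 + 32 = 140.
Iteration 7: 32 < 43 holds -> x = 32 + 4 = 36, s = 140 + 36 = 176.
Iteration 8: 36 < 43 holds -> x = 36 + 4 = 40, s = 176 + 40 = 216.
Iteration 9: 40 < 43 holds -> x = 40 + 4 = 44, s = 216 + 44 = 260.
Iteration 10: 44 < 43 fails; recursion stops.
s values: 8, 20, 36, 56, 80, 108, 140, 176, 216, 260; the maximum is 260.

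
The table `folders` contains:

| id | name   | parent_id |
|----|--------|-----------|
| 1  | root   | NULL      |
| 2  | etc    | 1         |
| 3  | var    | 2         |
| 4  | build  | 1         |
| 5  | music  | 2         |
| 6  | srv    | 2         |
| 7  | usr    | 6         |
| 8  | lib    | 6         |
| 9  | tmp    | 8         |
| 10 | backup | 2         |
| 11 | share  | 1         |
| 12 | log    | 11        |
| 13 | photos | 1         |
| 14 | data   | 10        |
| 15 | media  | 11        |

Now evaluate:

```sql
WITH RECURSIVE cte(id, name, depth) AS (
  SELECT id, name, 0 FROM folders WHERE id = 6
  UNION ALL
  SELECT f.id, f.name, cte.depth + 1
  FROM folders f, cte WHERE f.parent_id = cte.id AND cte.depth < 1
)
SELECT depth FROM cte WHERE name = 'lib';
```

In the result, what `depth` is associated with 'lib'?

Base: id=6 (srv) at depth 0.
Iteration 1: rows with parent_id in {6} -> usr (id 7, depth 1), lib (id 8, depth 1).
Iteration 2: depth < 1 fails for all current rows; recursion stops.

1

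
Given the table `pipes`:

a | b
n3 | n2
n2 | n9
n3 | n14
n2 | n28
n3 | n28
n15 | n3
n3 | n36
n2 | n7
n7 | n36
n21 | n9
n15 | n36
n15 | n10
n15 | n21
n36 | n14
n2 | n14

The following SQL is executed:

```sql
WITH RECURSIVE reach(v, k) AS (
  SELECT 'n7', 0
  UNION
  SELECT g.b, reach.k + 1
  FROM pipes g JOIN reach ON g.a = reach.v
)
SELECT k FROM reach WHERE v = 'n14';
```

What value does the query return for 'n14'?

Base: (n7, k=0).
Iteration 1: edges from {n7} -> (n36, k=1).
Iteration 2: edges from {n36} -> (n14, k=2).
Iteration 3: no outgoing edges from {n14}; recursion stops.

2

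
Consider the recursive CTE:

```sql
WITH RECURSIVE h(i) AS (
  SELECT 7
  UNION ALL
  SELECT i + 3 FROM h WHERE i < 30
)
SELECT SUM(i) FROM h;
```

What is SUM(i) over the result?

Base: i=7.
Iteration 1: 7 < 30 holds -> i = 7 + 3 = 10.
Iteration 2: 10 < 30 holds -> i = 10 + 3 = 13.
Iteration 3: 13 < 30 holds -> i = 13 + 3 = 16.
Iteration 4: 16 < 30 holds -> i = 16 + 3 = 19.
Iteration 5: 19 < 30 holds -> i = 19 + 3 = 22.
Iteration 6: 22 < 30 holds -> i = 22 + 3 = 25.
Iteration 7: 25 < 30 holds -> i = 25 + 3 = 28.
Iteration 8: 28 < 30 holds -> i = 28 + 3 = 31.
Iteration 9: 31 < 30 fails; recursion stops.
SUM(i) = 7 + 10 + 13 + 16 + 19 + 22 + 25 + 28 + 31 = 171.

171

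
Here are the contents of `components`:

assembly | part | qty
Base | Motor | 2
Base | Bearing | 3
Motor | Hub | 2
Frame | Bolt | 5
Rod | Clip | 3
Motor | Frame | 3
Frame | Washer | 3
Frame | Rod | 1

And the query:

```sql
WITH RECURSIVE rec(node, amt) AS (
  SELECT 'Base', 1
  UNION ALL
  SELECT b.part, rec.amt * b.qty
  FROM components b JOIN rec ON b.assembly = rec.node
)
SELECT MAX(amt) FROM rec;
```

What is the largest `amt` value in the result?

Base: (Base, amt=1).
Iteration 1: components of {Base} -> Bearing = 1*3 = 3, Motor = 1*2 = 2.
Iteration 2: components of {Bearing,Motor} -> Frame = 2*3 = 6, Hub = 2*2 = 4.
Iteration 3: components of {Frame,Hub} -> Bolt = 6*5 = 30, Rod = 6*1 = 6, Washer = 6*3 = 18.
Iteration 4: components of {Bolt,Rod,Washer} -> Clip = 6*3 = 18.
Iteration 5: no further components; recursion stops.
amt values: 1, 2, 3, 4, 6, 30, 18, 6, 18; the maximum is 30.

30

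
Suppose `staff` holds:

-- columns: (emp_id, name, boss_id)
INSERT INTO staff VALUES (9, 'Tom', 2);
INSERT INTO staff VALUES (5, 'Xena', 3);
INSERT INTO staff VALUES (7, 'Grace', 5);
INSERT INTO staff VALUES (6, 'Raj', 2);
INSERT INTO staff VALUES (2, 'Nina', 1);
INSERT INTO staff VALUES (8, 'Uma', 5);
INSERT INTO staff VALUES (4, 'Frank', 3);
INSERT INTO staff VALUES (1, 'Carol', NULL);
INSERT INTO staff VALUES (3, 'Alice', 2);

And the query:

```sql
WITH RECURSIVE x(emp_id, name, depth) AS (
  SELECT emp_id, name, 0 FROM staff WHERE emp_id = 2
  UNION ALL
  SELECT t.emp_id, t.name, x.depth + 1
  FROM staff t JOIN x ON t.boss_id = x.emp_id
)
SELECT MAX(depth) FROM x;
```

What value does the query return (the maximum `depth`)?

3

Base: emp_id=2 (Nina) at depth 0.
Iteration 1: rows with boss_id in {2} -> Alice (id 3, depth 1), Raj (id 6, depth 1), Tom (id 9, depth 1).
Iteration 2: rows with boss_id in {3,6,9} -> Frank (id 4, depth 2), Xena (id 5, depth 2).
Iteration 3: rows with boss_id in {4,5} -> Grace (id 7, depth 3), Uma (id 8, depth 3).
Iteration 4: no rows with boss_id in {7,8}; recursion stops.
depth values: 0, 1, 1, 1, 2, 2, 3, 3; the maximum is 3.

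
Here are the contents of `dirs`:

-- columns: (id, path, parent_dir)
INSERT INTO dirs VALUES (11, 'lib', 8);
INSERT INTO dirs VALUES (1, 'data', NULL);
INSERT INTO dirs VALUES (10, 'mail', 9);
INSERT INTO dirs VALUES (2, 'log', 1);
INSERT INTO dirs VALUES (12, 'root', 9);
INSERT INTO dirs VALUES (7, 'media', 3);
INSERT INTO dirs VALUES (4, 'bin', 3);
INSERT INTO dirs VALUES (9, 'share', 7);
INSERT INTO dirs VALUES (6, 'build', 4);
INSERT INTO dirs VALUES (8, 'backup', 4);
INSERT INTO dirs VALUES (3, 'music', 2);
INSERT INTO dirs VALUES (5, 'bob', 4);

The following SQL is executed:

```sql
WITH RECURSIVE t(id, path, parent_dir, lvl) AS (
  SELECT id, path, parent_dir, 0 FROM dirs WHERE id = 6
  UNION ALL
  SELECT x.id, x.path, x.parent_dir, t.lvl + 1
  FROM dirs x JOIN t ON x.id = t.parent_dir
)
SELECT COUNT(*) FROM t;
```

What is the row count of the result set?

Base: id=6 (build), parent_dir=4, lvl 0.
Iteration 1: join on id=4 -> bin (id 4, parent_dir=3, lvl 1).
Iteration 2: join on id=3 -> music (id 3, parent_dir=2, lvl 2).
Iteration 3: join on id=2 -> log (id 2, parent_dir=1, lvl 3).
Iteration 4: join on id=1 -> data (id 1, parent_dir=NULL, lvl 4).
Iteration 5: parent_dir is NULL; no match; recursion stops.
Total rows emitted: 5.

5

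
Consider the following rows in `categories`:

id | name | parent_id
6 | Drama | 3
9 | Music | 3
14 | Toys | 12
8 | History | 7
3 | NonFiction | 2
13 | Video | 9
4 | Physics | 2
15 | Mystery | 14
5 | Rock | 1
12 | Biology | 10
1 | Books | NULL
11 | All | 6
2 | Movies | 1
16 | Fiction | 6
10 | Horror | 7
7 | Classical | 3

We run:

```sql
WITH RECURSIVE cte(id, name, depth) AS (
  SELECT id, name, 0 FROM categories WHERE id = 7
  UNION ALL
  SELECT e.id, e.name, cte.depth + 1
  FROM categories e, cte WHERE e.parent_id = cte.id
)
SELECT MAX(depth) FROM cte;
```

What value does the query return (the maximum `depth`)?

Base: id=7 (Classical) at depth 0.
Iteration 1: rows with parent_id in {7} -> History (id 8, depth 1), Horror (id 10, depth 1).
Iteration 2: rows with parent_id in {8,10} -> Biology (id 12, depth 2).
Iteration 3: rows with parent_id in {12} -> Toys (id 14, depth 3).
Iteration 4: rows with parent_id in {14} -> Mystery (id 15, depth 4).
Iteration 5: no rows with parent_id in {15}; recursion stops.
depth values: 0, 1, 1, 2, 3, 4; the maximum is 4.

4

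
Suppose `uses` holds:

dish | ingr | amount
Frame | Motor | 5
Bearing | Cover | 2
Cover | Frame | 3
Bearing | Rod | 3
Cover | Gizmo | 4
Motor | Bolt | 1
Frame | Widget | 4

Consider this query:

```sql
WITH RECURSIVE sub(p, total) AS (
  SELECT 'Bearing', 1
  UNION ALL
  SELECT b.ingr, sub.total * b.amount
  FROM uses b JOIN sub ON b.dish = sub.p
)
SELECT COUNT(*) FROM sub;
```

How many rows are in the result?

8

Base: (Bearing, total=1).
Iteration 1: components of {Bearing} -> Cover = 1*2 = 2, Rod = 1*3 = 3.
Iteration 2: components of {Cover,Rod} -> Frame = 2*3 = 6, Gizmo = 2*4 = 8.
Iteration 3: components of {Frame,Gizmo} -> Motor = 6*5 = 30, Widget = 6*4 = 24.
Iteration 4: components of {Motor,Widget} -> Bolt = 30*1 = 30.
Iteration 5: no further components; recursion stops.
Total rows emitted: 8.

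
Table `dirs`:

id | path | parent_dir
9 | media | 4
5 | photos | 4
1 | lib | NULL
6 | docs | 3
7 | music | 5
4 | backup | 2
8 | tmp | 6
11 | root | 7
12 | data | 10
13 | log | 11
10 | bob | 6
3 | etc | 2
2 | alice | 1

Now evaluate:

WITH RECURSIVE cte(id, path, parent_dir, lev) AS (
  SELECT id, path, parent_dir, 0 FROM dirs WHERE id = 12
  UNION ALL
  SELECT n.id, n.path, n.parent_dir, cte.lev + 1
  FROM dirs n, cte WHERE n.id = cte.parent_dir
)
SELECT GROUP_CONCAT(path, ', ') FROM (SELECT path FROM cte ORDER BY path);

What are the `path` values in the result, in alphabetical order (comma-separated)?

Base: id=12 (data), parent_dir=10, lev 0.
Iteration 1: join on id=10 -> bob (id 10, parent_dir=6, lev 1).
Iteration 2: join on id=6 -> docs (id 6, parent_dir=3, lev 2).
Iteration 3: join on id=3 -> etc (id 3, parent_dir=2, lev 3).
Iteration 4: join on id=2 -> alice (id 2, parent_dir=1, lev 4).
Iteration 5: join on id=1 -> lib (id 1, parent_dir=NULL, lev 5).
Iteration 6: parent_dir is NULL; no match; recursion stops.

alice, bob, data, docs, etc, lib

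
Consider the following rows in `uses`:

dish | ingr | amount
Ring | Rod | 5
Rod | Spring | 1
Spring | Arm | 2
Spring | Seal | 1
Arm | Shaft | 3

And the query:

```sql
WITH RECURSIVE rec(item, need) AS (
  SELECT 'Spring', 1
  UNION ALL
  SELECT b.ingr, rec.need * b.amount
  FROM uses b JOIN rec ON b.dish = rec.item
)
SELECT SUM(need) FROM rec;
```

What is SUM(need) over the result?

Base: (Spring, need=1).
Iteration 1: components of {Spring} -> Arm = 1*2 = 2, Seal = 1*1 = 1.
Iteration 2: components of {Arm,Seal} -> Shaft = 2*3 = 6.
Iteration 3: no further components; recursion stops.
SUM(need) = 1 + 2 + 1 + 6 = 10.

10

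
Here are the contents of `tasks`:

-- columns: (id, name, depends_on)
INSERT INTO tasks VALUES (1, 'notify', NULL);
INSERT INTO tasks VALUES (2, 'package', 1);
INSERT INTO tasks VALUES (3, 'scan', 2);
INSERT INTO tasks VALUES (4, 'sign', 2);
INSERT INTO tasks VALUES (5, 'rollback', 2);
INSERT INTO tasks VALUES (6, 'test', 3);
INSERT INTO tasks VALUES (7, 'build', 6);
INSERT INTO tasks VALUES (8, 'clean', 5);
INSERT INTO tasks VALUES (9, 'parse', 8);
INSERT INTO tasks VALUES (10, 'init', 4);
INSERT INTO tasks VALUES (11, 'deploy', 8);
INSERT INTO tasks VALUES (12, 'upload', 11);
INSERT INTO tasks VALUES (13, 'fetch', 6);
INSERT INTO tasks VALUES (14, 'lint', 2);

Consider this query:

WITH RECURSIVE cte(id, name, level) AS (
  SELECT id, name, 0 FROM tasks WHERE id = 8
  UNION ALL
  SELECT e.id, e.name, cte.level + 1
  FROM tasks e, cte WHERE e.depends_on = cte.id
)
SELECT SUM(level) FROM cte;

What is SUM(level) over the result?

4

Base: id=8 (clean) at level 0.
Iteration 1: rows with depends_on in {8} -> parse (id 9, level 1), deploy (id 11, level 1).
Iteration 2: rows with depends_on in {9,11} -> upload (id 12, level 2).
Iteration 3: no rows with depends_on in {12}; recursion stops.
SUM(level) = 0 + 1 + 1 + 2 = 4.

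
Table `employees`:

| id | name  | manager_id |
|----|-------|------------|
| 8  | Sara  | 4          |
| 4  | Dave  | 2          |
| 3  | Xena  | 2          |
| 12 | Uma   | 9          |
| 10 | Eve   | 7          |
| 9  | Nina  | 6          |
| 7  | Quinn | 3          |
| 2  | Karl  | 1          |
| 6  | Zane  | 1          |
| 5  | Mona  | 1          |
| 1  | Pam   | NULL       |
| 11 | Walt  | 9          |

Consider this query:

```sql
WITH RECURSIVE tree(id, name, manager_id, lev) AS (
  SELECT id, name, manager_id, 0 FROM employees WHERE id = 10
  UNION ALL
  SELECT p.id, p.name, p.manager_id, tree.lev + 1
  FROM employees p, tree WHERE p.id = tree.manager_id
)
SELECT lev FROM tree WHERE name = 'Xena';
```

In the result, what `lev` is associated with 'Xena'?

Base: id=10 (Eve), manager_id=7, lev 0.
Iteration 1: join on id=7 -> Quinn (id 7, manager_id=3, lev 1).
Iteration 2: join on id=3 -> Xena (id 3, manager_id=2, lev 2).
Iteration 3: join on id=2 -> Karl (id 2, manager_id=1, lev 3).
Iteration 4: join on id=1 -> Pam (id 1, manager_id=NULL, lev 4).
Iteration 5: manager_id is NULL; no match; recursion stops.

2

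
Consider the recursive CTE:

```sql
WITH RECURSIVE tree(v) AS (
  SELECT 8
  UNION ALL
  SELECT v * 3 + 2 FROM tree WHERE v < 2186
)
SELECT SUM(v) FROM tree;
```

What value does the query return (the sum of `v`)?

Base: v=8.
Iteration 1: 8 < 2186 holds -> v = 8 * 3 + 2 = 26.
Iteration 2: 26 < 2186 holds -> v = 26 * 3 + 2 = 80.
Iteration 3: 80 < 2186 holds -> v = 80 * 3 + 2 = 242.
Iteration 4: 242 < 2186 holds -> v = 242 * 3 + 2 = 728.
Iteration 5: 728 < 2186 holds -> v = 728 * 3 + 2 = 2186.
Iteration 6: 2186 < 2186 fails; recursion stops.
SUM(v) = 8 + 26 + 80 + 242 + 728 + 2186 = 3270.

3270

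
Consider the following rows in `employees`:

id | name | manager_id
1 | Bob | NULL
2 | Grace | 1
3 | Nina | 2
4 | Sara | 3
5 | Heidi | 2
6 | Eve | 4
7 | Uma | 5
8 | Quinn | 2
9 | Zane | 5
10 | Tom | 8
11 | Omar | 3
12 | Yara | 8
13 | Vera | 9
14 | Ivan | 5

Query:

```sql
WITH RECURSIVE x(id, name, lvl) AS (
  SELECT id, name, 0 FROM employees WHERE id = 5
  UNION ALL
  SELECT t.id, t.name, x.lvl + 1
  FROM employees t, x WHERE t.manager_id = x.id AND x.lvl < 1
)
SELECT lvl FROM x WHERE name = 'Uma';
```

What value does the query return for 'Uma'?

1

Base: id=5 (Heidi) at lvl 0.
Iteration 1: rows with manager_id in {5} -> Uma (id 7, lvl 1), Zane (id 9, lvl 1), Ivan (id 14, lvl 1).
Iteration 2: lvl < 1 fails for all current rows; recursion stops.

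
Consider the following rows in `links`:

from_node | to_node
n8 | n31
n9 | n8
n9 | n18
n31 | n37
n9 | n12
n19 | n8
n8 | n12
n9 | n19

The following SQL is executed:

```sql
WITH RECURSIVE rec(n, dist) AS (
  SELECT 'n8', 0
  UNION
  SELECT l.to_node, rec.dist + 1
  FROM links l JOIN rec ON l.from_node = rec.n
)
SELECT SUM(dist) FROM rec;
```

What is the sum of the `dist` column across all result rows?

4

Base: (n8, dist=0).
Iteration 1: edges from {n8} -> (n12, dist=1), (n31, dist=1).
Iteration 2: edges from {n12,n31} -> (n37, dist=2).
Iteration 3: no outgoing edges from {n37}; recursion stops.
SUM(dist) = 0 + 1 + 1 + 2 = 4.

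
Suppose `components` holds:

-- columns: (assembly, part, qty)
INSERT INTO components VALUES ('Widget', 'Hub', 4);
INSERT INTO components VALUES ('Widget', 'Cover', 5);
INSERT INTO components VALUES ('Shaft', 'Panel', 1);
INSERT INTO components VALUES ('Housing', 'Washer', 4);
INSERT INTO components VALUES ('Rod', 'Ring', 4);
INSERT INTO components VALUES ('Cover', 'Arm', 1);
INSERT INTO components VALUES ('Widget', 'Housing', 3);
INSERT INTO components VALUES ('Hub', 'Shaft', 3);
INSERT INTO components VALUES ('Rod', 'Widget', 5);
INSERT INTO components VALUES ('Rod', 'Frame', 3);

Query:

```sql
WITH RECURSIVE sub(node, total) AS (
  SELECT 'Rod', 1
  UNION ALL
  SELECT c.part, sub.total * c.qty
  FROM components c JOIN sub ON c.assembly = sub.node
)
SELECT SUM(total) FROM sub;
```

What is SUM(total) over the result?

Base: (Rod, total=1).
Iteration 1: components of {Rod} -> Frame = 1*3 = 3, Ring = 1*4 = 4, Widget = 1*5 = 5.
Iteration 2: components of {Frame,Ring,Widget} -> Cover = 5*5 = 25, Housing = 5*3 = 15, Hub = 5*4 = 20.
Iteration 3: components of {Cover,Housing,Hub} -> Arm = 25*1 = 25, Shaft = 20*3 = 60, Washer = 15*4 = 60.
Iteration 4: components of {Arm,Shaft,Washer} -> Panel = 60*1 = 60.
Iteration 5: no further components; recursion stops.
SUM(total) = 1 + 3 + 5 + 4 + 15 + 25 + 20 + 60 + 25 + 60 + 60 = 278.

278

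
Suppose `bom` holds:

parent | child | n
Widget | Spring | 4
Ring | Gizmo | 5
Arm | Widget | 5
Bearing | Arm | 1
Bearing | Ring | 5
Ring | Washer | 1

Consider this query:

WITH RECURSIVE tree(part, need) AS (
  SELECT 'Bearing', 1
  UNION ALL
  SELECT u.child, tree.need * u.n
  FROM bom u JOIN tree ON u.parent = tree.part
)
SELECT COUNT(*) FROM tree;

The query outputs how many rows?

7

Base: (Bearing, need=1).
Iteration 1: components of {Bearing} -> Arm = 1*1 = 1, Ring = 1*5 = 5.
Iteration 2: components of {Arm,Ring} -> Gizmo = 5*5 = 25, Washer = 5*1 = 5, Widget = 1*5 = 5.
Iteration 3: components of {Gizmo,Washer,Widget} -> Spring = 5*4 = 20.
Iteration 4: no further components; recursion stops.
Total rows emitted: 7.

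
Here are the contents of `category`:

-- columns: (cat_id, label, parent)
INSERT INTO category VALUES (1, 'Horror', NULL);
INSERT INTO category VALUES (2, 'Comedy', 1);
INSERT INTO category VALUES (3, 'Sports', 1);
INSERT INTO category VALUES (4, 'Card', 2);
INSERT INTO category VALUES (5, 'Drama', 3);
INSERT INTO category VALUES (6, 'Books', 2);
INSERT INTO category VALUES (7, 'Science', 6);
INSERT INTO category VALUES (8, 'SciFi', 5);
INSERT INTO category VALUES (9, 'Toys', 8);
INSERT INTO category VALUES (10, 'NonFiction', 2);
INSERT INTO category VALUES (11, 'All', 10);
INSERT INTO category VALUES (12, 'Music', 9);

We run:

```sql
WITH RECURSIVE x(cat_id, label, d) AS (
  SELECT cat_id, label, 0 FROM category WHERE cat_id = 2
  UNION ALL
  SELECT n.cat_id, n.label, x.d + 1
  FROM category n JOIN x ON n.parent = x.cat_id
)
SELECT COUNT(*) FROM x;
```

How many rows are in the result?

6

Base: cat_id=2 (Comedy) at d 0.
Iteration 1: rows with parent in {2} -> Card (id 4, d 1), Books (id 6, d 1), NonFiction (id 10, d 1).
Iteration 2: rows with parent in {4,6,10} -> Science (id 7, d 2), All (id 11, d 2).
Iteration 3: no rows with parent in {7,11}; recursion stops.
Total rows emitted: 6.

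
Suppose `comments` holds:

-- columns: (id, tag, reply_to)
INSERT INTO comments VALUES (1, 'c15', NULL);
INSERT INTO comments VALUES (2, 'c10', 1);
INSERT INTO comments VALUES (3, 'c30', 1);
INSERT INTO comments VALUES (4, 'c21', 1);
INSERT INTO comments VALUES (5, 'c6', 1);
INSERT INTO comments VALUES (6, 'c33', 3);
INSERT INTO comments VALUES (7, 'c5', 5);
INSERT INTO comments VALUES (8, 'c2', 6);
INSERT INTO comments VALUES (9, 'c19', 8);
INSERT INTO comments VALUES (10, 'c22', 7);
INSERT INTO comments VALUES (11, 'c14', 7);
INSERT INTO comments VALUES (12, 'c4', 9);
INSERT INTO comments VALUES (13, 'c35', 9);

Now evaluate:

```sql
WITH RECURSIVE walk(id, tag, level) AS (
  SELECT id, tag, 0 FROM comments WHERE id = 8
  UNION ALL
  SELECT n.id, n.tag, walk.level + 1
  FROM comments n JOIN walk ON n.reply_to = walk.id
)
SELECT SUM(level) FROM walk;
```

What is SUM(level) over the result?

5

Base: id=8 (c2) at level 0.
Iteration 1: rows with reply_to in {8} -> c19 (id 9, level 1).
Iteration 2: rows with reply_to in {9} -> c4 (id 12, level 2), c35 (id 13, level 2).
Iteration 3: no rows with reply_to in {12,13}; recursion stops.
SUM(level) = 0 + 1 + 2 + 2 = 5.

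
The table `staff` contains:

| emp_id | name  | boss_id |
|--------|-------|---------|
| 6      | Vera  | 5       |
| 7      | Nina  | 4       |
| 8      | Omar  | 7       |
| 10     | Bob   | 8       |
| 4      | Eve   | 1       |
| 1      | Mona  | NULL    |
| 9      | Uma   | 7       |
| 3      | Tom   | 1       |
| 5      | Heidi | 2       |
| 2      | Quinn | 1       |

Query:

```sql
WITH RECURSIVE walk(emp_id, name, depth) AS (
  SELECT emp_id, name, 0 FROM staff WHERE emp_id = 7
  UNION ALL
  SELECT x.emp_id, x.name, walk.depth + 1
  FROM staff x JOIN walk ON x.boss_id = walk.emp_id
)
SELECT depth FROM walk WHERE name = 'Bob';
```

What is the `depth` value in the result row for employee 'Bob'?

2

Base: emp_id=7 (Nina) at depth 0.
Iteration 1: rows with boss_id in {7} -> Omar (id 8, depth 1), Uma (id 9, depth 1).
Iteration 2: rows with boss_id in {8,9} -> Bob (id 10, depth 2).
Iteration 3: no rows with boss_id in {10}; recursion stops.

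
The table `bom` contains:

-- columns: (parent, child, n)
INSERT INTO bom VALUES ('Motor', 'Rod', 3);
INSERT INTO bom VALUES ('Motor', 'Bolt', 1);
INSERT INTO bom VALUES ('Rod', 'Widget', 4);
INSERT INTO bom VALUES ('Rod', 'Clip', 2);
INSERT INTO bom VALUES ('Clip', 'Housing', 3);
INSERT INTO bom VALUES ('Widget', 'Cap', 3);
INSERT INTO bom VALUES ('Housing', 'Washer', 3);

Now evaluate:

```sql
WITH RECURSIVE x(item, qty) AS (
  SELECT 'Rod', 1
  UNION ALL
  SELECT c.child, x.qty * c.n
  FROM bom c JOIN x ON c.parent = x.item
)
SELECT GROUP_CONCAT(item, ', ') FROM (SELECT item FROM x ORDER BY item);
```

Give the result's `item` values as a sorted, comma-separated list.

Base: (Rod, qty=1).
Iteration 1: components of {Rod} -> Clip = 1*2 = 2, Widget = 1*4 = 4.
Iteration 2: components of {Clip,Widget} -> Cap = 4*3 = 12, Housing = 2*3 = 6.
Iteration 3: components of {Cap,Housing} -> Washer = 6*3 = 18.
Iteration 4: no further components; recursion stops.

Cap, Clip, Housing, Rod, Washer, Widget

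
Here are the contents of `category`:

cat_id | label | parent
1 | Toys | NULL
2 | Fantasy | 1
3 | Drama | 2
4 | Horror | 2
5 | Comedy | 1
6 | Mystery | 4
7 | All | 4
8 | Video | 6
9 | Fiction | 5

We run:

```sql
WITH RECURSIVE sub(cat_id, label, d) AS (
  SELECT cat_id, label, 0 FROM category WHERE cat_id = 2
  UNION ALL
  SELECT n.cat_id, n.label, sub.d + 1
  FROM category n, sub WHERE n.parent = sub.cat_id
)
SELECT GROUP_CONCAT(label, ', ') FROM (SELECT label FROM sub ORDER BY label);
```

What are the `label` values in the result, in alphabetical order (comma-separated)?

Base: cat_id=2 (Fantasy) at d 0.
Iteration 1: rows with parent in {2} -> Drama (id 3, d 1), Horror (id 4, d 1).
Iteration 2: rows with parent in {3,4} -> Mystery (id 6, d 2), All (id 7, d 2).
Iteration 3: rows with parent in {6,7} -> Video (id 8, d 3).
Iteration 4: no rows with parent in {8}; recursion stops.

All, Drama, Fantasy, Horror, Mystery, Video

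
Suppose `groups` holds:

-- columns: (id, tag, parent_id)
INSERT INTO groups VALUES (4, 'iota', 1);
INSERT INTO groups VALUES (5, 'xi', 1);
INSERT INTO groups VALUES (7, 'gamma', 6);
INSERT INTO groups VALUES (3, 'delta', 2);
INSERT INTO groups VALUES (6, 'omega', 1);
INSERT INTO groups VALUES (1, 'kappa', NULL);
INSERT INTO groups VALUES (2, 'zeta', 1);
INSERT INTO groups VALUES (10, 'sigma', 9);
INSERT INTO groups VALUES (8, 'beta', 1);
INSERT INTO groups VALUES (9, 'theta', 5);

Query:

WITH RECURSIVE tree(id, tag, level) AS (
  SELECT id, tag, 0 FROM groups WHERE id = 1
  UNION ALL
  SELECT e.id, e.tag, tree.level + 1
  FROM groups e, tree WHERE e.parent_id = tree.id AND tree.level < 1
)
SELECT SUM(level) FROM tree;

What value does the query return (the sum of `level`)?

5

Base: id=1 (kappa) at level 0.
Iteration 1: rows with parent_id in {1} -> zeta (id 2, level 1), iota (id 4, level 1), xi (id 5, level 1), omega (id 6, level 1), beta (id 8, level 1).
Iteration 2: level < 1 fails for all current rows; recursion stops.
SUM(level) = 0 + 1 + 1 + 1 + 1 + 1 = 5.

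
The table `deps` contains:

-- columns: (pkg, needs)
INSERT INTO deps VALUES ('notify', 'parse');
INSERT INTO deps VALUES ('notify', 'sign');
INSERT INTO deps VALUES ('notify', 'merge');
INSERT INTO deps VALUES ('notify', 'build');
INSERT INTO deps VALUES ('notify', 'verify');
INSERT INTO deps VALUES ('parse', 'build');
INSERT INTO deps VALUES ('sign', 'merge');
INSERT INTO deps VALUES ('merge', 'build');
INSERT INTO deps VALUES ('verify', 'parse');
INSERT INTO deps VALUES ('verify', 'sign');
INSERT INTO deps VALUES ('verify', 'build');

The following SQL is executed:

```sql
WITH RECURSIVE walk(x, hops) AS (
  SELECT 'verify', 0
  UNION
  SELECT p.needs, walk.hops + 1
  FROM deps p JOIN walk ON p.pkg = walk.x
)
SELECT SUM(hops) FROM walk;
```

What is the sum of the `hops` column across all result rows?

Base: (verify, hops=0).
Iteration 1: edges from {verify} -> (build, hops=1), (parse, hops=1), (sign, hops=1).
Iteration 2: edges from {build,parse,sign} -> (build, hops=2), (merge, hops=2).
Iteration 3: edges from {build,merge} -> (build, hops=3).
Iteration 4: no outgoing edges from {build}; recursion stops.
SUM(hops) = 0 + 1 + 1 + 1 + 2 + 2 + 3 = 10.

10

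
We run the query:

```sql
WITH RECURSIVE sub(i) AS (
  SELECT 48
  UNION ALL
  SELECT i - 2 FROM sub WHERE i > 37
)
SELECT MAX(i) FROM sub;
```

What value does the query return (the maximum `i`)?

48

Base: i=48.
Iteration 1: 48 > 37 holds -> i = 48 - 2 = 46.
Iteration 2: 46 > 37 holds -> i = 46 - 2 = 44.
Iteration 3: 44 > 37 holds -> i = 44 - 2 = 42.
Iteration 4: 42 > 37 holds -> i = 42 - 2 = 40.
Iteration 5: 40 > 37 holds -> i = 40 - 2 = 38.
Iteration 6: 38 > 37 holds -> i = 38 - 2 = 36.
Iteration 7: 36 > 37 fails; recursion stops.
i values: 48, 46, 44, 42, 40, 38, 36; the maximum is 48.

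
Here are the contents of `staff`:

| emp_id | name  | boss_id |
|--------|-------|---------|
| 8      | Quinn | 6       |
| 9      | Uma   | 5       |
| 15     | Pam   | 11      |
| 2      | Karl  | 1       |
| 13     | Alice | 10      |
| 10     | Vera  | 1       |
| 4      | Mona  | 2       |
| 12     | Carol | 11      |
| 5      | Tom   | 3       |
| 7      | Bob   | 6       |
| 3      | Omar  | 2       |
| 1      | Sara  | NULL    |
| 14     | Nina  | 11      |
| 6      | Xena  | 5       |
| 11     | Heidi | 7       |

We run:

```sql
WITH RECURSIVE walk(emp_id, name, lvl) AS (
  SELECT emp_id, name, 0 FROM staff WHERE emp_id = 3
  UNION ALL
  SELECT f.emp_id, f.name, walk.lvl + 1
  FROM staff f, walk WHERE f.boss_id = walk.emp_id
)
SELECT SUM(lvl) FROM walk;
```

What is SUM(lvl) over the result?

30

Base: emp_id=3 (Omar) at lvl 0.
Iteration 1: rows with boss_id in {3} -> Tom (id 5, lvl 1).
Iteration 2: rows with boss_id in {5} -> Xena (id 6, lvl 2), Uma (id 9, lvl 2).
Iteration 3: rows with boss_id in {6,9} -> Bob (id 7, lvl 3), Quinn (id 8, lvl 3).
Iteration 4: rows with boss_id in {7,8} -> Heidi (id 11, lvl 4).
Iteration 5: rows with boss_id in {11} -> Carol (id 12, lvl 5), Nina (id 14, lvl 5), Pam (id 15, lvl 5).
Iteration 6: no rows with boss_id in {12,14,15}; recursion stops.
SUM(lvl) = 0 + 1 + 2 + 2 + 3 + 3 + 4 + 5 + 5 + 5 = 30.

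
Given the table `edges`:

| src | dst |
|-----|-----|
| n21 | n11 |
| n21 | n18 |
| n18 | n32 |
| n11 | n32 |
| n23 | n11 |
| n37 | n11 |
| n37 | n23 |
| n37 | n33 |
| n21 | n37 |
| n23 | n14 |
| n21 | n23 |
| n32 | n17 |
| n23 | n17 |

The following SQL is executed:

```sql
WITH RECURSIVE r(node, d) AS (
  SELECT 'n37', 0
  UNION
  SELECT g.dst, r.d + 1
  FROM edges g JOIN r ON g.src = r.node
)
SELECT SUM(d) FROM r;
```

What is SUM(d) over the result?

Base: (n37, d=0).
Iteration 1: edges from {n37} -> (n11, d=1), (n23, d=1), (n33, d=1).
Iteration 2: edges from {n11,n23,n33} -> (n11, d=2), (n14, d=2), (n17, d=2), (n32, d=2).
Iteration 3: edges from {n11,n14,n17,n32} -> (n17, d=3), (n32, d=3).
Iteration 4: edges from {n17,n32} -> (n17, d=4).
Iteration 5: no outgoing edges from {n17}; recursion stops.
SUM(d) = 0 + 1 + 1 + 1 + 2 + 2 + 2 + 2 + 3 + 3 + 4 = 21.

21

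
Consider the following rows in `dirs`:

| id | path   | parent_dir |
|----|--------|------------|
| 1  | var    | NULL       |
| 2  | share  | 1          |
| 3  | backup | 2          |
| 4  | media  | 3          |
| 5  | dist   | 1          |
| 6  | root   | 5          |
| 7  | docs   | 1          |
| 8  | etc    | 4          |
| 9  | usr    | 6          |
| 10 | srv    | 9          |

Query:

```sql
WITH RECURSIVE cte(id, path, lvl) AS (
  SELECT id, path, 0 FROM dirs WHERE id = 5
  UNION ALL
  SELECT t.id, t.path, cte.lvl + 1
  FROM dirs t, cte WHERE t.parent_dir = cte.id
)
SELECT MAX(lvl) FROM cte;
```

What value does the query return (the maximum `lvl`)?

Base: id=5 (dist) at lvl 0.
Iteration 1: rows with parent_dir in {5} -> root (id 6, lvl 1).
Iteration 2: rows with parent_dir in {6} -> usr (id 9, lvl 2).
Iteration 3: rows with parent_dir in {9} -> srv (id 10, lvl 3).
Iteration 4: no rows with parent_dir in {10}; recursion stops.
lvl values: 0, 1, 2, 3; the maximum is 3.

3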